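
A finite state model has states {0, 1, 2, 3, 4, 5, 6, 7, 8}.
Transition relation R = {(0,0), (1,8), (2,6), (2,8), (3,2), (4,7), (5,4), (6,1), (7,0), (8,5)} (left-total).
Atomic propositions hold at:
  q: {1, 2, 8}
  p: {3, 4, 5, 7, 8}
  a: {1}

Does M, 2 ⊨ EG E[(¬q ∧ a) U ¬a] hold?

Yes

Sat(¬q) = {0, 3, 4, 5, 6, 7}
Sat(¬q ∧ a) = ∅
Sat(¬a) = {0, 2, 3, 4, 5, 6, 7, 8}
E[(¬q ∧ a) U ¬a]: least fixpoint, start Z0 = Sat(¬a) = {0, 2, 3, 4, 5, 6, 7, 8}, add states in Sat(¬q ∧ a) with some successor in Z. Already a fixed point.
Sat(E[(¬q ∧ a) U ¬a]) = {0, 2, 3, 4, 5, 6, 7, 8}
EG E[(¬q ∧ a) U ¬a]: greatest fixpoint, start Z0 = {0, 2, 3, 4, 5, 6, 7, 8}, keep only states in Sat with some successor in Z. Z1 = {0, 2, 3, 4, 5, 7, 8}; fixed.
Sat(EG E[(¬q ∧ a) U ¬a]) = {0, 2, 3, 4, 5, 7, 8}
2 ∈ Sat(EG E[(¬q ∧ a) U ¬a]) = {0, 2, 3, 4, 5, 7, 8}, so the formula holds at 2.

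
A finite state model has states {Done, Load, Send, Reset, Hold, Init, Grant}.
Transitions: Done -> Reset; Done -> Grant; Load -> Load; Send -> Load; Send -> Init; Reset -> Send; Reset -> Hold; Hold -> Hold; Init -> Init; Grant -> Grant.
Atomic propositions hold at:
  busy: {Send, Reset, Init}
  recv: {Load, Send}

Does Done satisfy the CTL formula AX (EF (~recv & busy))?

Sat(~recv) = {Done, Reset, Hold, Init, Grant}
Sat(~recv & busy) = {Reset, Init}
EF (~recv & busy): least fixpoint, start Z0 = {Reset, Init}, add states with some successor in Z. Z1 = {Done, Send, Reset, Init}; fixed.
Sat(EF (~recv & busy)) = {Done, Send, Reset, Init}
Sat(AX (EF (~recv & busy))) = {s : every successor in {Done, Send, Reset, Init}} = {Init}
Done ∉ Sat(AX (EF (~recv & busy))) = {Init}, so the formula does not hold at Done.

No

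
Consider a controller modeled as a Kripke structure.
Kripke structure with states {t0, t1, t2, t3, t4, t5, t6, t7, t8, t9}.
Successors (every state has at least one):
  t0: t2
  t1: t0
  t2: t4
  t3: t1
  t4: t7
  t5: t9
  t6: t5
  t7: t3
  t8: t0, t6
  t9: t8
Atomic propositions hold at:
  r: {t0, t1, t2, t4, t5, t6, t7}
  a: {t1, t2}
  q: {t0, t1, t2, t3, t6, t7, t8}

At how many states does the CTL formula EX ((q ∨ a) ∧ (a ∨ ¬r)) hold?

4

Sat(q ∨ a) = {t0, t1, t2, t3, t6, t7, t8}
Sat(¬r) = {t3, t8, t9}
Sat(a ∨ ¬r) = {t1, t2, t3, t8, t9}
Sat((q ∨ a) ∧ (a ∨ ¬r)) = {t1, t2, t3, t8}
Sat(EX ((q ∨ a) ∧ (a ∨ ¬r))) = {s : some successor in {t1, t2, t3, t8}} = {t0, t3, t7, t9}
|Sat(EX ((q ∨ a) ∧ (a ∨ ¬r)))| = |{t0, t3, t7, t9}| = 4.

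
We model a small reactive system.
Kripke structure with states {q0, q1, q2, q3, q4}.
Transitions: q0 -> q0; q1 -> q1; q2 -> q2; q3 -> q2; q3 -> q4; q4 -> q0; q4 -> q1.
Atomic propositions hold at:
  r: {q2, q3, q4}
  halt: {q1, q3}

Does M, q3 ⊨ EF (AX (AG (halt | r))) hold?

Sat(halt | r) = {q1, q2, q3, q4}
AG (halt | r): greatest fixpoint, start Z0 = {q1, q2, q3, q4}, keep only states in Sat with every successor in Z. Z1 = {q1, q2, q3}; Z2 = {q1, q2}; fixed.
Sat(AG (halt | r)) = {q1, q2}
Sat(AX (AG (halt | r))) = {s : every successor in {q1, q2}} = {q1, q2}
EF (AX (AG (halt | r))): least fixpoint, start Z0 = {q1, q2}, add states with some successor in Z. Z1 = {q1, q2, q3, q4}; fixed.
Sat(EF (AX (AG (halt | r)))) = {q1, q2, q3, q4}
q3 ∈ Sat(EF (AX (AG (halt | r)))) = {q1, q2, q3, q4}, so the formula holds at q3.

Yes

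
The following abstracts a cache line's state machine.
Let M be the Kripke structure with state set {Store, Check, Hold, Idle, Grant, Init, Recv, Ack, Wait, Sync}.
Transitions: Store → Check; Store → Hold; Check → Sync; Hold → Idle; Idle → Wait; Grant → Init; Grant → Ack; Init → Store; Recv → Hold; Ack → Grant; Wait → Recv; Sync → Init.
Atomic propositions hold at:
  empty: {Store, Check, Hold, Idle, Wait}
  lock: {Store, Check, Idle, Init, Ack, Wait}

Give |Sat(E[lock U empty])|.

6

E[lock U empty]: least fixpoint, start Z0 = Sat(empty) = {Store, Check, Hold, Idle, Wait}, add states in Sat(lock) with some successor in Z. Z1 = {Store, Check, Hold, Idle, Init, Wait}; fixed.
Sat(E[lock U empty]) = {Store, Check, Hold, Idle, Init, Wait}
|Sat(E[lock U empty])| = |{Store, Check, Hold, Idle, Init, Wait}| = 6.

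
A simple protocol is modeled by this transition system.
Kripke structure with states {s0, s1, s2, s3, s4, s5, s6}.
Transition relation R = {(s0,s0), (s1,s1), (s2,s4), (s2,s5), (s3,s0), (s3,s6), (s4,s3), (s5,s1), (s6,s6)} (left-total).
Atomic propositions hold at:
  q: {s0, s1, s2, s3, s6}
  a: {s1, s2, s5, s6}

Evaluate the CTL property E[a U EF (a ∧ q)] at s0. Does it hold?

Sat(a ∧ q) = {s1, s2, s6}
EF (a ∧ q): least fixpoint, start Z0 = {s1, s2, s6}, add states with some successor in Z. Z1 = {s1, s2, s3, s5, s6}; Z2 = {s1, s2, s3, s4, s5, s6}; fixed.
Sat(EF (a ∧ q)) = {s1, s2, s3, s4, s5, s6}
E[a U EF (a ∧ q)]: least fixpoint, start Z0 = Sat(EF (a ∧ q)) = {s1, s2, s3, s4, s5, s6}, add states in Sat(a) with some successor in Z. Already a fixed point.
Sat(E[a U EF (a ∧ q)]) = {s1, s2, s3, s4, s5, s6}
s0 ∉ Sat(E[a U EF (a ∧ q)]) = {s1, s2, s3, s4, s5, s6}, so the formula does not hold at s0.

No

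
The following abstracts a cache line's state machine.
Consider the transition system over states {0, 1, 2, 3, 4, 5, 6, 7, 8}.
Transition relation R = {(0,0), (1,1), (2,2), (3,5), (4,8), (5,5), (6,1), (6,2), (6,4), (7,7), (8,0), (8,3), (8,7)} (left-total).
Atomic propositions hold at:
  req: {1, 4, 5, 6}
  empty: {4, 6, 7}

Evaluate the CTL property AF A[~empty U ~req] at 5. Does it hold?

Sat(~empty) = {0, 1, 2, 3, 5, 8}
Sat(~req) = {0, 2, 3, 7, 8}
A[~empty U ~req]: least fixpoint, start Z0 = Sat(~req) = {0, 2, 3, 7, 8}, add states in Sat(~empty) with every successor in Z. Already a fixed point.
Sat(A[~empty U ~req]) = {0, 2, 3, 7, 8}
AF A[~empty U ~req]: least fixpoint, start Z0 = {0, 2, 3, 7, 8}, add states with every successor in Z. Z1 = {0, 2, 3, 4, 7, 8}; fixed.
Sat(AF A[~empty U ~req]) = {0, 2, 3, 4, 7, 8}
5 ∉ Sat(AF A[~empty U ~req]) = {0, 2, 3, 4, 7, 8}, so the formula does not hold at 5.

No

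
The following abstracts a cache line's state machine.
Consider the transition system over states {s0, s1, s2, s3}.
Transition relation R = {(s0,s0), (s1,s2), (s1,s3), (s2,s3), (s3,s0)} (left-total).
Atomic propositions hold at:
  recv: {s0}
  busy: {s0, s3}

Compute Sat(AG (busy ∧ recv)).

Sat(busy ∧ recv) = {s0}
AG (busy ∧ recv): greatest fixpoint, start Z0 = {s0}, keep only states in Sat with every successor in Z. Already a fixed point.
Sat(AG (busy ∧ recv)) = {s0}

{s0}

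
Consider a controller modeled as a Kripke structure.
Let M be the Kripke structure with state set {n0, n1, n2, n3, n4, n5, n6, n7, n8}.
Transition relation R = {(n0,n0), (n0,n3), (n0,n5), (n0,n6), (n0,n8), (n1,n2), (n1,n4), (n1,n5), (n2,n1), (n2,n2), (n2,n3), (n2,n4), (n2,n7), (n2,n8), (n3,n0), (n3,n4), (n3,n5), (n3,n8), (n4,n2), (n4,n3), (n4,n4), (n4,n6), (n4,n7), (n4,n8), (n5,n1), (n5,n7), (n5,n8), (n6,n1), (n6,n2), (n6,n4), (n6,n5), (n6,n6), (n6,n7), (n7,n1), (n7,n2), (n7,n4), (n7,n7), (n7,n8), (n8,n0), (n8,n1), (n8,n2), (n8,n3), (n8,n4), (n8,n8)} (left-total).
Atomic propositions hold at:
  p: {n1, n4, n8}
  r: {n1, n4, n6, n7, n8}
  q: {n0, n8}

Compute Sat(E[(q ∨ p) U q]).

Sat(q ∨ p) = {n0, n1, n4, n8}
E[(q ∨ p) U q]: least fixpoint, start Z0 = Sat(q) = {n0, n8}, add states in Sat(q ∨ p) with some successor in Z. Z1 = {n0, n4, n8}; Z2 = {n0, n1, n4, n8}; fixed.
Sat(E[(q ∨ p) U q]) = {n0, n1, n4, n8}

{n0, n1, n4, n8}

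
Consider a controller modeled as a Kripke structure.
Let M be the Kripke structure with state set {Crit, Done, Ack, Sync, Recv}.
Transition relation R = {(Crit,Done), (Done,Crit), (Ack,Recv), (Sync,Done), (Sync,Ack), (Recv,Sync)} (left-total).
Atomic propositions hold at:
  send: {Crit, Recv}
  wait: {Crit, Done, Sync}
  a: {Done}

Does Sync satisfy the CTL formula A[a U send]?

No

A[a U send]: least fixpoint, start Z0 = Sat(send) = {Crit, Recv}, add states in Sat(a) with every successor in Z. Z1 = {Crit, Done, Recv}; fixed.
Sat(A[a U send]) = {Crit, Done, Recv}
Sync ∉ Sat(A[a U send]) = {Crit, Done, Recv}, so the formula does not hold at Sync.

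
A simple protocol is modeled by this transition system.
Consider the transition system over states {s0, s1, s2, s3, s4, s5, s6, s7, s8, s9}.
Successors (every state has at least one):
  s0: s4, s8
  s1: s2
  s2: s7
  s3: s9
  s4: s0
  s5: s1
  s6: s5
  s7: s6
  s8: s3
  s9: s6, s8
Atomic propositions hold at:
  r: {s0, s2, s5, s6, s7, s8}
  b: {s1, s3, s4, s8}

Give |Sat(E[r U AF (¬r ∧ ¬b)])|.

4

Sat(¬r) = {s1, s3, s4, s9}
Sat(¬b) = {s0, s2, s5, s6, s7, s9}
Sat(¬r ∧ ¬b) = {s9}
AF (¬r ∧ ¬b): least fixpoint, start Z0 = {s9}, add states with every successor in Z. Z1 = {s3, s9}; Z2 = {s3, s8, s9}; fixed.
Sat(AF (¬r ∧ ¬b)) = {s3, s8, s9}
E[r U AF (¬r ∧ ¬b)]: least fixpoint, start Z0 = Sat(AF (¬r ∧ ¬b)) = {s3, s8, s9}, add states in Sat(r) with some successor in Z. Z1 = {s0, s3, s8, s9}; fixed.
Sat(E[r U AF (¬r ∧ ¬b)]) = {s0, s3, s8, s9}
|Sat(E[r U AF (¬r ∧ ¬b)])| = |{s0, s3, s8, s9}| = 4.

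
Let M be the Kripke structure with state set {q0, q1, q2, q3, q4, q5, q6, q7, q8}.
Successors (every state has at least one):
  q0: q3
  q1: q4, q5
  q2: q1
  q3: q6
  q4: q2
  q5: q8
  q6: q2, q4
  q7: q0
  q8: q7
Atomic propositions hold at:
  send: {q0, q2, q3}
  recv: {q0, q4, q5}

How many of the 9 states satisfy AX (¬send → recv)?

Sat(¬send) = {q1, q4, q5, q6, q7, q8}
Sat(¬send → recv) = {q0, q2, q3, q4, q5}
Sat(AX (¬send → recv)) = {s : every successor in {q0, q2, q3, q4, q5}} = {q0, q1, q4, q6, q7}
|Sat(AX (¬send → recv))| = |{q0, q1, q4, q6, q7}| = 5.

5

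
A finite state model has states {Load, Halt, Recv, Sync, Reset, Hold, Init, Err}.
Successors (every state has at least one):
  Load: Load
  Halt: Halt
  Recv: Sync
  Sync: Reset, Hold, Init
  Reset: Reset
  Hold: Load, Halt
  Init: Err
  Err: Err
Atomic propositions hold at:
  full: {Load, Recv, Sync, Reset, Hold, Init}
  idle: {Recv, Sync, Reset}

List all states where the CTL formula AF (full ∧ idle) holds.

Sat(full ∧ idle) = {Recv, Sync, Reset}
AF (full ∧ idle): least fixpoint, start Z0 = {Recv, Sync, Reset}, add states with every successor in Z. Already a fixed point.
Sat(AF (full ∧ idle)) = {Recv, Sync, Reset}

{Recv, Sync, Reset}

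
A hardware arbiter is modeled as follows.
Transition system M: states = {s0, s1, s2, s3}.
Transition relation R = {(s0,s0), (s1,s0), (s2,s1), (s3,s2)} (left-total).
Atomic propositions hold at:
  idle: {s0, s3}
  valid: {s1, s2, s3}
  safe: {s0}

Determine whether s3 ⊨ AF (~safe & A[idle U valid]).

Yes

Sat(~safe) = {s1, s2, s3}
A[idle U valid]: least fixpoint, start Z0 = Sat(valid) = {s1, s2, s3}, add states in Sat(idle) with every successor in Z. Already a fixed point.
Sat(A[idle U valid]) = {s1, s2, s3}
Sat(~safe & A[idle U valid]) = {s1, s2, s3}
AF (~safe & A[idle U valid]): least fixpoint, start Z0 = {s1, s2, s3}, add states with every successor in Z. Already a fixed point.
Sat(AF (~safe & A[idle U valid])) = {s1, s2, s3}
s3 ∈ Sat(AF (~safe & A[idle U valid])) = {s1, s2, s3}, so the formula holds at s3.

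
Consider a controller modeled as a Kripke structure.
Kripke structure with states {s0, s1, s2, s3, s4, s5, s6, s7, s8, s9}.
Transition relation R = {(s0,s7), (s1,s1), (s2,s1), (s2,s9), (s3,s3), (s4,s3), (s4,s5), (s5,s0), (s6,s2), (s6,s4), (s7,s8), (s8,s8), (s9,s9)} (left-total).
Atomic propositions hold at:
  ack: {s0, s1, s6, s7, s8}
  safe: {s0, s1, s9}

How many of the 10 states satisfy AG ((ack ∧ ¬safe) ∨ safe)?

Sat(¬safe) = {s2, s3, s4, s5, s6, s7, s8}
Sat(ack ∧ ¬safe) = {s6, s7, s8}
Sat((ack ∧ ¬safe) ∨ safe) = {s0, s1, s6, s7, s8, s9}
AG ((ack ∧ ¬safe) ∨ safe): greatest fixpoint, start Z0 = {s0, s1, s6, s7, s8, s9}, keep only states in Sat with every successor in Z. Z1 = {s0, s1, s7, s8, s9}; fixed.
Sat(AG ((ack ∧ ¬safe) ∨ safe)) = {s0, s1, s7, s8, s9}
|Sat(AG ((ack ∧ ¬safe) ∨ safe))| = |{s0, s1, s7, s8, s9}| = 5.

5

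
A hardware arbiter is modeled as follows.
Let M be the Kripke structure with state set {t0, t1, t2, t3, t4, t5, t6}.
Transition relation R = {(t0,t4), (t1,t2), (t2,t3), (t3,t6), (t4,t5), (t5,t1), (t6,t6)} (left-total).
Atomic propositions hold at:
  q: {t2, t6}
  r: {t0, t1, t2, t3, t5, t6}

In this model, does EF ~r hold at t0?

Sat(~r) = {t4}
EF ~r: least fixpoint, start Z0 = {t4}, add states with some successor in Z. Z1 = {t0, t4}; fixed.
Sat(EF ~r) = {t0, t4}
t0 ∈ Sat(EF ~r) = {t0, t4}, so the formula holds at t0.

Yes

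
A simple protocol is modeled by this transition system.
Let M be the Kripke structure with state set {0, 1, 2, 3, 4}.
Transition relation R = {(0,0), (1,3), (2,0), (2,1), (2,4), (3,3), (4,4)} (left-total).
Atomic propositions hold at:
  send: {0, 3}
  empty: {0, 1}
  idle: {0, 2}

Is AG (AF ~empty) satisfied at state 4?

Sat(~empty) = {2, 3, 4}
AF ~empty: least fixpoint, start Z0 = {2, 3, 4}, add states with every successor in Z. Z1 = {1, 2, 3, 4}; fixed.
Sat(AF ~empty) = {1, 2, 3, 4}
AG (AF ~empty): greatest fixpoint, start Z0 = {1, 2, 3, 4}, keep only states in Sat with every successor in Z. Z1 = {1, 3, 4}; fixed.
Sat(AG (AF ~empty)) = {1, 3, 4}
4 ∈ Sat(AG (AF ~empty)) = {1, 3, 4}, so the formula holds at 4.

Yes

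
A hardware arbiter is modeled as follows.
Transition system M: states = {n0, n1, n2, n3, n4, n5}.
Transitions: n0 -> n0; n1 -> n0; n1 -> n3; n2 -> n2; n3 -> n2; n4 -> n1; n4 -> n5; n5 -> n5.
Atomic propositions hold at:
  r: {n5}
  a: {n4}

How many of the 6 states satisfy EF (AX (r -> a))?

Sat(r -> a) = {n0, n1, n2, n3, n4}
Sat(AX (r -> a)) = {s : every successor in {n0, n1, n2, n3, n4}} = {n0, n1, n2, n3}
EF (AX (r -> a)): least fixpoint, start Z0 = {n0, n1, n2, n3}, add states with some successor in Z. Z1 = {n0, n1, n2, n3, n4}; fixed.
Sat(EF (AX (r -> a))) = {n0, n1, n2, n3, n4}
|Sat(EF (AX (r -> a)))| = |{n0, n1, n2, n3, n4}| = 5.

5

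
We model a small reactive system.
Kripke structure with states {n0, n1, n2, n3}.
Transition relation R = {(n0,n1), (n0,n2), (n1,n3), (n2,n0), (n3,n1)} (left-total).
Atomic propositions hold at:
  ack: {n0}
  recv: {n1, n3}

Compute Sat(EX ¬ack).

{n0, n1, n3}

Sat(¬ack) = {n1, n2, n3}
Sat(EX ¬ack) = {s : some successor in {n1, n2, n3}} = {n0, n1, n3}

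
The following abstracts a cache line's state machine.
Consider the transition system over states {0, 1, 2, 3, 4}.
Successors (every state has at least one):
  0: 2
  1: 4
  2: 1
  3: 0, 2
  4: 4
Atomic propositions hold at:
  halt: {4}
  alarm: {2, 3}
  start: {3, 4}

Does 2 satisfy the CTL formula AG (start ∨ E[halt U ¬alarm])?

No

Sat(¬alarm) = {0, 1, 4}
E[halt U ¬alarm]: least fixpoint, start Z0 = Sat(¬alarm) = {0, 1, 4}, add states in Sat(halt) with some successor in Z. Already a fixed point.
Sat(E[halt U ¬alarm]) = {0, 1, 4}
Sat(start ∨ E[halt U ¬alarm]) = {0, 1, 3, 4}
AG (start ∨ E[halt U ¬alarm]): greatest fixpoint, start Z0 = {0, 1, 3, 4}, keep only states in Sat with every successor in Z. Z1 = {1, 4}; fixed.
Sat(AG (start ∨ E[halt U ¬alarm])) = {1, 4}
2 ∉ Sat(AG (start ∨ E[halt U ¬alarm])) = {1, 4}, so the formula does not hold at 2.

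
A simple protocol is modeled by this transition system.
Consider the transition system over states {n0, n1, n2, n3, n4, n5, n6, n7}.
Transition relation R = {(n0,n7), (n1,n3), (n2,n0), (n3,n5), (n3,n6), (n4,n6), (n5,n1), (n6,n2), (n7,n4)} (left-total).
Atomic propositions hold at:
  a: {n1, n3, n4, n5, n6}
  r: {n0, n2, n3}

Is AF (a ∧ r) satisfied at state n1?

Sat(a ∧ r) = {n3}
AF (a ∧ r): least fixpoint, start Z0 = {n3}, add states with every successor in Z. Z1 = {n1, n3}; Z2 = {n1, n3, n5}; fixed.
Sat(AF (a ∧ r)) = {n1, n3, n5}
n1 ∈ Sat(AF (a ∧ r)) = {n1, n3, n5}, so the formula holds at n1.

Yes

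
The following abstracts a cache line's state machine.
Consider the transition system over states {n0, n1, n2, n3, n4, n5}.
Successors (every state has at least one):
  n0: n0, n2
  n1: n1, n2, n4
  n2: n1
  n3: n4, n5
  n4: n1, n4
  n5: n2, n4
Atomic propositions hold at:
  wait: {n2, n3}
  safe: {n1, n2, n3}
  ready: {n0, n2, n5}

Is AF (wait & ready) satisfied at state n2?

Yes

Sat(wait & ready) = {n2}
AF (wait & ready): least fixpoint, start Z0 = {n2}, add states with every successor in Z. Already a fixed point.
Sat(AF (wait & ready)) = {n2}
n2 ∈ Sat(AF (wait & ready)) = {n2}, so the formula holds at n2.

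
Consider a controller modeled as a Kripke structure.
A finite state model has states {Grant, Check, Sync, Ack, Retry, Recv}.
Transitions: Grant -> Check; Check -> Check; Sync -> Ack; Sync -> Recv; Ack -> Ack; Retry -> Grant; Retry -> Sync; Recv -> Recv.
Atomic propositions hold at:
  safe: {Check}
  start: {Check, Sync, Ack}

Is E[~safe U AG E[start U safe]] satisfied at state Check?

Sat(~safe) = {Grant, Sync, Ack, Retry, Recv}
E[start U safe]: least fixpoint, start Z0 = Sat(safe) = {Check}, add states in Sat(start) with some successor in Z. Already a fixed point.
Sat(E[start U safe]) = {Check}
AG E[start U safe]: greatest fixpoint, start Z0 = {Check}, keep only states in Sat with every successor in Z. Already a fixed point.
Sat(AG E[start U safe]) = {Check}
E[~safe U AG E[start U safe]]: least fixpoint, start Z0 = Sat(AG E[start U safe]) = {Check}, add states in Sat(~safe) with some successor in Z. Z1 = {Grant, Check}; Z2 = {Grant, Check, Retry}; fixed.
Sat(E[~safe U AG E[start U safe]]) = {Grant, Check, Retry}
Check ∈ Sat(E[~safe U AG E[start U safe]]) = {Grant, Check, Retry}, so the formula holds at Check.

Yes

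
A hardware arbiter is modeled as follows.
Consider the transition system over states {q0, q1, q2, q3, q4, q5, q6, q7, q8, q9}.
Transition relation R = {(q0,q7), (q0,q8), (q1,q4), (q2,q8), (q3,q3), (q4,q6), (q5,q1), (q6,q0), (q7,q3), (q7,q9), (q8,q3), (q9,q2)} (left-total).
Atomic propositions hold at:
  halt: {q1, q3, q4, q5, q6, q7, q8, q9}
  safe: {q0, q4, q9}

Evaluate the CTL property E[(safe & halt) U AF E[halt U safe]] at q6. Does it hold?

Yes

Sat(safe & halt) = {q4, q9}
E[halt U safe]: least fixpoint, start Z0 = Sat(safe) = {q0, q4, q9}, add states in Sat(halt) with some successor in Z. Z1 = {q0, q1, q4, q6, q7, q9}; Z2 = {q0, q1, q4, q5, q6, q7, q9}; fixed.
Sat(E[halt U safe]) = {q0, q1, q4, q5, q6, q7, q9}
AF E[halt U safe]: least fixpoint, start Z0 = {q0, q1, q4, q5, q6, q7, q9}, add states with every successor in Z. Already a fixed point.
Sat(AF E[halt U safe]) = {q0, q1, q4, q5, q6, q7, q9}
E[(safe & halt) U AF E[halt U safe]]: least fixpoint, start Z0 = Sat(AF E[halt U safe]) = {q0, q1, q4, q5, q6, q7, q9}, add states in Sat(safe & halt) with some successor in Z. Already a fixed point.
Sat(E[(safe & halt) U AF E[halt U safe]]) = {q0, q1, q4, q5, q6, q7, q9}
q6 ∈ Sat(E[(safe & halt) U AF E[halt U safe]]) = {q0, q1, q4, q5, q6, q7, q9}, so the formula holds at q6.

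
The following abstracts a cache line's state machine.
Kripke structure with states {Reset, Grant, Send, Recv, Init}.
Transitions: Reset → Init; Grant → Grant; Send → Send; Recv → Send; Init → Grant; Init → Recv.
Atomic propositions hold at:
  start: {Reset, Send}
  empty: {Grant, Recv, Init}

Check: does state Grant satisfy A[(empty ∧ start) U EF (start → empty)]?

Sat(empty ∧ start) = ∅
Sat(start → empty) = {Grant, Recv, Init}
EF (start → empty): least fixpoint, start Z0 = {Grant, Recv, Init}, add states with some successor in Z. Z1 = {Reset, Grant, Recv, Init}; fixed.
Sat(EF (start → empty)) = {Reset, Grant, Recv, Init}
A[(empty ∧ start) U EF (start → empty)]: least fixpoint, start Z0 = Sat(EF (start → empty)) = {Reset, Grant, Recv, Init}, add states in Sat(empty ∧ start) with every successor in Z. Already a fixed point.
Sat(A[(empty ∧ start) U EF (start → empty)]) = {Reset, Grant, Recv, Init}
Grant ∈ Sat(A[(empty ∧ start) U EF (start → empty)]) = {Reset, Grant, Recv, Init}, so the formula holds at Grant.

Yes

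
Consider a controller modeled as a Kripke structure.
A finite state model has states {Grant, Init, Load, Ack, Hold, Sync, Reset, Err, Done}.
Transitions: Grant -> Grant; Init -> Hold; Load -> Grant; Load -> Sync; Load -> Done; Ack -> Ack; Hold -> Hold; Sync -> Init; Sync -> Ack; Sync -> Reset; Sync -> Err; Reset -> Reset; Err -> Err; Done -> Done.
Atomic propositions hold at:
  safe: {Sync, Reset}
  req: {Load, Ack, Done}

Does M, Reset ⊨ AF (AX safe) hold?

Yes

Sat(AX safe) = {s : every successor in {Sync, Reset}} = {Reset}
AF (AX safe): least fixpoint, start Z0 = {Reset}, add states with every successor in Z. Already a fixed point.
Sat(AF (AX safe)) = {Reset}
Reset ∈ Sat(AF (AX safe)) = {Reset}, so the formula holds at Reset.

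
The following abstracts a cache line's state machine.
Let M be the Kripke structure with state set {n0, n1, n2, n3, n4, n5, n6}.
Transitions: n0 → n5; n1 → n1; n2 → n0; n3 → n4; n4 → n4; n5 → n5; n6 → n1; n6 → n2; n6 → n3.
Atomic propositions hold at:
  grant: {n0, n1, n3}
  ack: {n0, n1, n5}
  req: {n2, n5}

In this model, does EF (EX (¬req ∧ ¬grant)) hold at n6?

Sat(¬req) = {n0, n1, n3, n4, n6}
Sat(¬grant) = {n2, n4, n5, n6}
Sat(¬req ∧ ¬grant) = {n4, n6}
Sat(EX (¬req ∧ ¬grant)) = {s : some successor in {n4, n6}} = {n3, n4}
EF (EX (¬req ∧ ¬grant)): least fixpoint, start Z0 = {n3, n4}, add states with some successor in Z. Z1 = {n3, n4, n6}; fixed.
Sat(EF (EX (¬req ∧ ¬grant))) = {n3, n4, n6}
n6 ∈ Sat(EF (EX (¬req ∧ ¬grant))) = {n3, n4, n6}, so the formula holds at n6.

Yes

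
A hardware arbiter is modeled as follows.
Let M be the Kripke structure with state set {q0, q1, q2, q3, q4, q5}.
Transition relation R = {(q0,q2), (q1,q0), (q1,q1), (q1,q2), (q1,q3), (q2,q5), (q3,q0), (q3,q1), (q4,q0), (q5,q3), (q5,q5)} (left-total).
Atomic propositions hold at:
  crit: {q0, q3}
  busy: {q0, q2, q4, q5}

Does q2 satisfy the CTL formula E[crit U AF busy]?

AF busy: least fixpoint, start Z0 = {q0, q2, q4, q5}, add states with every successor in Z. Already a fixed point.
Sat(AF busy) = {q0, q2, q4, q5}
E[crit U AF busy]: least fixpoint, start Z0 = Sat(AF busy) = {q0, q2, q4, q5}, add states in Sat(crit) with some successor in Z. Z1 = {q0, q2, q3, q4, q5}; fixed.
Sat(E[crit U AF busy]) = {q0, q2, q3, q4, q5}
q2 ∈ Sat(E[crit U AF busy]) = {q0, q2, q3, q4, q5}, so the formula holds at q2.

Yes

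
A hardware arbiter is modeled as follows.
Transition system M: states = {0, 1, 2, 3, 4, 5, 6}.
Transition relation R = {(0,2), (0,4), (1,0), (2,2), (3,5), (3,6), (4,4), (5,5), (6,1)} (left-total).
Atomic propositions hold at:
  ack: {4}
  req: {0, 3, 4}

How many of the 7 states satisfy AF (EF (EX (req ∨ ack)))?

Sat(req ∨ ack) = {0, 3, 4}
Sat(EX (req ∨ ack)) = {s : some successor in {0, 3, 4}} = {0, 1, 4}
EF (EX (req ∨ ack)): least fixpoint, start Z0 = {0, 1, 4}, add states with some successor in Z. Z1 = {0, 1, 4, 6}; Z2 = {0, 1, 3, 4, 6}; fixed.
Sat(EF (EX (req ∨ ack))) = {0, 1, 3, 4, 6}
AF (EF (EX (req ∨ ack))): least fixpoint, start Z0 = {0, 1, 3, 4, 6}, add states with every successor in Z. Already a fixed point.
Sat(AF (EF (EX (req ∨ ack)))) = {0, 1, 3, 4, 6}
|Sat(AF (EF (EX (req ∨ ack))))| = |{0, 1, 3, 4, 6}| = 5.

5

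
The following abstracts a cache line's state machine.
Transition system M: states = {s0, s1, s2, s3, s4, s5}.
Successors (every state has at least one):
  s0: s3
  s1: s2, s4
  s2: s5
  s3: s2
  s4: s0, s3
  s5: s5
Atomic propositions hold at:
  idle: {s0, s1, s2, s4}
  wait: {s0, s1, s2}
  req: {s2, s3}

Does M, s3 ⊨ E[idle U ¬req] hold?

No

Sat(¬req) = {s0, s1, s4, s5}
E[idle U ¬req]: least fixpoint, start Z0 = Sat(¬req) = {s0, s1, s4, s5}, add states in Sat(idle) with some successor in Z. Z1 = {s0, s1, s2, s4, s5}; fixed.
Sat(E[idle U ¬req]) = {s0, s1, s2, s4, s5}
s3 ∉ Sat(E[idle U ¬req]) = {s0, s1, s2, s4, s5}, so the formula does not hold at s3.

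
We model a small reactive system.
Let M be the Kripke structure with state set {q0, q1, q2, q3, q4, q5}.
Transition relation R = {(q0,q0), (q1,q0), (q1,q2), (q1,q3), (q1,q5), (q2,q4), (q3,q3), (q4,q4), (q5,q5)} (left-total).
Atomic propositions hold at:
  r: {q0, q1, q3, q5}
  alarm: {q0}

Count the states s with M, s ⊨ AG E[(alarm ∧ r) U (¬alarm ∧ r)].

2

Sat(alarm ∧ r) = {q0}
Sat(¬alarm) = {q1, q2, q3, q4, q5}
Sat(¬alarm ∧ r) = {q1, q3, q5}
E[(alarm ∧ r) U (¬alarm ∧ r)]: least fixpoint, start Z0 = Sat((¬alarm ∧ r)) = {q1, q3, q5}, add states in Sat(alarm ∧ r) with some successor in Z. Already a fixed point.
Sat(E[(alarm ∧ r) U (¬alarm ∧ r)]) = {q1, q3, q5}
AG E[(alarm ∧ r) U (¬alarm ∧ r)]: greatest fixpoint, start Z0 = {q1, q3, q5}, keep only states in Sat with every successor in Z. Z1 = {q3, q5}; fixed.
Sat(AG E[(alarm ∧ r) U (¬alarm ∧ r)]) = {q3, q5}
|Sat(AG E[(alarm ∧ r) U (¬alarm ∧ r)])| = |{q3, q5}| = 2.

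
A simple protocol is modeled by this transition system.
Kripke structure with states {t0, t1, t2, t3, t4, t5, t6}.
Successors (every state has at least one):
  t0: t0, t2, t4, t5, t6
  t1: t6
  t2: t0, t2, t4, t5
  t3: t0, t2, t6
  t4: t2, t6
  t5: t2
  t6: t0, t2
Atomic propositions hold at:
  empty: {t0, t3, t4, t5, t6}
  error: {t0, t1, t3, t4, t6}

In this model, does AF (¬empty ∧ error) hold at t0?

No

Sat(¬empty) = {t1, t2}
Sat(¬empty ∧ error) = {t1}
AF (¬empty ∧ error): least fixpoint, start Z0 = {t1}, add states with every successor in Z. Already a fixed point.
Sat(AF (¬empty ∧ error)) = {t1}
t0 ∉ Sat(AF (¬empty ∧ error)) = {t1}, so the formula does not hold at t0.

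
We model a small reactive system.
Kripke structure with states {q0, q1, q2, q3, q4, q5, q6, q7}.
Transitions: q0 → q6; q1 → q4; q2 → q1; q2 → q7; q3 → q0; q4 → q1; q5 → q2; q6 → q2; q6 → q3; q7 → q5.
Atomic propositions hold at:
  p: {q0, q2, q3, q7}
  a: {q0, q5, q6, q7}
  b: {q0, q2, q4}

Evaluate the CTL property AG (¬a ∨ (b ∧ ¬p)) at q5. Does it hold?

No

Sat(¬a) = {q1, q2, q3, q4}
Sat(¬p) = {q1, q4, q5, q6}
Sat(b ∧ ¬p) = {q4}
Sat(¬a ∨ (b ∧ ¬p)) = {q1, q2, q3, q4}
AG (¬a ∨ (b ∧ ¬p)): greatest fixpoint, start Z0 = {q1, q2, q3, q4}, keep only states in Sat with every successor in Z. Z1 = {q1, q4}; fixed.
Sat(AG (¬a ∨ (b ∧ ¬p))) = {q1, q4}
q5 ∉ Sat(AG (¬a ∨ (b ∧ ¬p))) = {q1, q4}, so the formula does not hold at q5.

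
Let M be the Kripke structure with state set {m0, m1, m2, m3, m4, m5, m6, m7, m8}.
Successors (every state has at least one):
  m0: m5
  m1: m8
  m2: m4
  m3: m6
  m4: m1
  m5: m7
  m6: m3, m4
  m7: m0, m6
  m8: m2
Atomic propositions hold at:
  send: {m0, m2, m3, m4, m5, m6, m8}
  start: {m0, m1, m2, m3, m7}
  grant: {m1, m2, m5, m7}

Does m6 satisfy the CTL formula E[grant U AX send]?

Yes

Sat(AX send) = {s : every successor in {m0, m2, m3, m4, m5, m6, m8}} = {m0, m1, m2, m3, m6, m7, m8}
E[grant U AX send]: least fixpoint, start Z0 = Sat(AX send) = {m0, m1, m2, m3, m6, m7, m8}, add states in Sat(grant) with some successor in Z. Z1 = {m0, m1, m2, m3, m5, m6, m7, m8}; fixed.
Sat(E[grant U AX send]) = {m0, m1, m2, m3, m5, m6, m7, m8}
m6 ∈ Sat(E[grant U AX send]) = {m0, m1, m2, m3, m5, m6, m7, m8}, so the formula holds at m6.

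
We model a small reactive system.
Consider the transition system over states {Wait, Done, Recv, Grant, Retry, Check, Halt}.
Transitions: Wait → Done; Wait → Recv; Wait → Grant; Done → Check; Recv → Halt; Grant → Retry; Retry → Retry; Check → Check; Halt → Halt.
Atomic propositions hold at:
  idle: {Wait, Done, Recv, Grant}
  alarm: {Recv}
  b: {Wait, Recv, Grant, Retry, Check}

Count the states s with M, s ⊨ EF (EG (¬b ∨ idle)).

3

Sat(¬b) = {Done, Halt}
Sat(¬b ∨ idle) = {Wait, Done, Recv, Grant, Halt}
EG (¬b ∨ idle): greatest fixpoint, start Z0 = {Wait, Done, Recv, Grant, Halt}, keep only states in Sat with some successor in Z. Z1 = {Wait, Recv, Halt}; fixed.
Sat(EG (¬b ∨ idle)) = {Wait, Recv, Halt}
EF (EG (¬b ∨ idle)): least fixpoint, start Z0 = {Wait, Recv, Halt}, add states with some successor in Z. Already a fixed point.
Sat(EF (EG (¬b ∨ idle))) = {Wait, Recv, Halt}
|Sat(EF (EG (¬b ∨ idle)))| = |{Wait, Recv, Halt}| = 3.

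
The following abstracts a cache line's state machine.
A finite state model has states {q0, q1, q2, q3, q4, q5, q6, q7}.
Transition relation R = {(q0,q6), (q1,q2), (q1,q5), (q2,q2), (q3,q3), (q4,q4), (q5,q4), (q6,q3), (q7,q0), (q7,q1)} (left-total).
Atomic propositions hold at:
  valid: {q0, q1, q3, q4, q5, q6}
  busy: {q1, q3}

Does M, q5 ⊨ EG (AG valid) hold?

AG valid: greatest fixpoint, start Z0 = {q0, q1, q3, q4, q5, q6}, keep only states in Sat with every successor in Z. Z1 = {q0, q3, q4, q5, q6}; fixed.
Sat(AG valid) = {q0, q3, q4, q5, q6}
EG (AG valid): greatest fixpoint, start Z0 = {q0, q3, q4, q5, q6}, keep only states in Sat with some successor in Z. Already a fixed point.
Sat(EG (AG valid)) = {q0, q3, q4, q5, q6}
q5 ∈ Sat(EG (AG valid)) = {q0, q3, q4, q5, q6}, so the formula holds at q5.

Yes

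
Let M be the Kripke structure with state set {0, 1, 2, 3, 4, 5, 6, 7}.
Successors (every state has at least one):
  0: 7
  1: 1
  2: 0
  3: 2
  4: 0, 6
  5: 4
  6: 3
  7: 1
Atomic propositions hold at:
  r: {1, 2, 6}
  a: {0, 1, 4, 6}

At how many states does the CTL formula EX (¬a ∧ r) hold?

Sat(¬a) = {2, 3, 5, 7}
Sat(¬a ∧ r) = {2}
Sat(EX (¬a ∧ r)) = {s : some successor in {2}} = {3}
|Sat(EX (¬a ∧ r))| = |{3}| = 1.

1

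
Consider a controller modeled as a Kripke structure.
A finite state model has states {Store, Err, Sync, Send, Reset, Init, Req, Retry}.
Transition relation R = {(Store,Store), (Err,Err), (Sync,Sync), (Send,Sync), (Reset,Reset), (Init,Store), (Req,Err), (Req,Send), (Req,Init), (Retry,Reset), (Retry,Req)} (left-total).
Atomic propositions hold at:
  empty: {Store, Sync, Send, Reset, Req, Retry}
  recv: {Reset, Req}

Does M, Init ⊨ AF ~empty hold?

Sat(~empty) = {Err, Init}
AF ~empty: least fixpoint, start Z0 = {Err, Init}, add states with every successor in Z. Already a fixed point.
Sat(AF ~empty) = {Err, Init}
Init ∈ Sat(AF ~empty) = {Err, Init}, so the formula holds at Init.

Yes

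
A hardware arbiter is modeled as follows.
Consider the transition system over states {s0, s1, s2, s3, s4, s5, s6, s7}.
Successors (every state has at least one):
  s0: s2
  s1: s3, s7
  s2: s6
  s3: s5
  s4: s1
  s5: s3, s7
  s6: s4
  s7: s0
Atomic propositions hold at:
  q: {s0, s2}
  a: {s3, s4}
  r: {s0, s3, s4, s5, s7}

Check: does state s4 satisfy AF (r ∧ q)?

Sat(r ∧ q) = {s0}
AF (r ∧ q): least fixpoint, start Z0 = {s0}, add states with every successor in Z. Z1 = {s0, s7}; fixed.
Sat(AF (r ∧ q)) = {s0, s7}
s4 ∉ Sat(AF (r ∧ q)) = {s0, s7}, so the formula does not hold at s4.

No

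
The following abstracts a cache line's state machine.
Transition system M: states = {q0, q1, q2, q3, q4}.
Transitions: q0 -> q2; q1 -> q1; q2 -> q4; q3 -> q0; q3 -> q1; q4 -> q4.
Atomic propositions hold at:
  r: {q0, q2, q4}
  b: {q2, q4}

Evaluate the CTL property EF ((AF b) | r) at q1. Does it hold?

No

AF b: least fixpoint, start Z0 = {q2, q4}, add states with every successor in Z. Z1 = {q0, q2, q4}; fixed.
Sat(AF b) = {q0, q2, q4}
Sat((AF b) | r) = {q0, q2, q4}
EF ((AF b) | r): least fixpoint, start Z0 = {q0, q2, q4}, add states with some successor in Z. Z1 = {q0, q2, q3, q4}; fixed.
Sat(EF ((AF b) | r)) = {q0, q2, q3, q4}
q1 ∉ Sat(EF ((AF b) | r)) = {q0, q2, q3, q4}, so the formula does not hold at q1.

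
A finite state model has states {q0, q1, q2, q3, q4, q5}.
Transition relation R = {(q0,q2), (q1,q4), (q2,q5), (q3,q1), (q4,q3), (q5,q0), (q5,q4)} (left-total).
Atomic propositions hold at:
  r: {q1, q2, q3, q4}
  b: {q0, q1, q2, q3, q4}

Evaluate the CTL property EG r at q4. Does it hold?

EG r: greatest fixpoint, start Z0 = {q1, q2, q3, q4}, keep only states in Sat with some successor in Z. Z1 = {q1, q3, q4}; fixed.
Sat(EG r) = {q1, q3, q4}
q4 ∈ Sat(EG r) = {q1, q3, q4}, so the formula holds at q4.

Yes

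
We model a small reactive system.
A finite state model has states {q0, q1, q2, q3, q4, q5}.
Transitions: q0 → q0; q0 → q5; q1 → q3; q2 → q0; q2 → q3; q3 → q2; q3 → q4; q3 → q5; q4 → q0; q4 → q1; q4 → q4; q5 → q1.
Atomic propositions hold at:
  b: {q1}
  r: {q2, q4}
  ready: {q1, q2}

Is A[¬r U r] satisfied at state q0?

No

Sat(¬r) = {q0, q1, q3, q5}
A[¬r U r]: least fixpoint, start Z0 = Sat(r) = {q2, q4}, add states in Sat(¬r) with every successor in Z. Already a fixed point.
Sat(A[¬r U r]) = {q2, q4}
q0 ∉ Sat(A[¬r U r]) = {q2, q4}, so the formula does not hold at q0.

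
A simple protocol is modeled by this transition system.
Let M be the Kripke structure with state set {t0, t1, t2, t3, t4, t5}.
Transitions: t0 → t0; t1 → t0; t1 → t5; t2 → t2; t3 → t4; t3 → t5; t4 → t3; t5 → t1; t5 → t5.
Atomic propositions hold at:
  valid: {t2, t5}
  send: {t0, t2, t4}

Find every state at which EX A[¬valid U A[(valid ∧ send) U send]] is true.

Sat(¬valid) = {t0, t1, t3, t4}
Sat(valid ∧ send) = {t2}
A[(valid ∧ send) U send]: least fixpoint, start Z0 = Sat(send) = {t0, t2, t4}, add states in Sat(valid ∧ send) with every successor in Z. Already a fixed point.
Sat(A[(valid ∧ send) U send]) = {t0, t2, t4}
A[¬valid U A[(valid ∧ send) U send]]: least fixpoint, start Z0 = Sat(A[(valid ∧ send) U send]) = {t0, t2, t4}, add states in Sat(¬valid) with every successor in Z. Already a fixed point.
Sat(A[¬valid U A[(valid ∧ send) U send]]) = {t0, t2, t4}
Sat(EX A[¬valid U A[(valid ∧ send) U send]]) = {s : some successor in {t0, t2, t4}} = {t0, t1, t2, t3}

{t0, t1, t2, t3}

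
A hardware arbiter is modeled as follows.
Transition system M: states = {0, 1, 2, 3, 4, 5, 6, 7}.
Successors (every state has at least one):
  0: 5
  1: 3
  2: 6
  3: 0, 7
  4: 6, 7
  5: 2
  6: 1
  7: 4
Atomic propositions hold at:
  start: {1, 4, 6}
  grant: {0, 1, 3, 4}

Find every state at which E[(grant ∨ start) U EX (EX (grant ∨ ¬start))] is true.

{0, 1, 2, 3, 4, 6, 7}

Sat(grant ∨ start) = {0, 1, 3, 4, 6}
Sat(¬start) = {0, 2, 3, 5, 7}
Sat(grant ∨ ¬start) = {0, 1, 2, 3, 4, 5, 7}
Sat(EX (grant ∨ ¬start)) = {s : some successor in {0, 1, 2, 3, 4, 5, 7}} = {0, 1, 3, 4, 5, 6, 7}
Sat(EX (EX (grant ∨ ¬start))) = {s : some successor in {0, 1, 3, 4, 5, 6, 7}} = {0, 1, 2, 3, 4, 6, 7}
E[(grant ∨ start) U EX (EX (grant ∨ ¬start))]: least fixpoint, start Z0 = Sat(EX (EX (grant ∨ ¬start))) = {0, 1, 2, 3, 4, 6, 7}, add states in Sat(grant ∨ start) with some successor in Z. Already a fixed point.
Sat(E[(grant ∨ start) U EX (EX (grant ∨ ¬start))]) = {0, 1, 2, 3, 4, 6, 7}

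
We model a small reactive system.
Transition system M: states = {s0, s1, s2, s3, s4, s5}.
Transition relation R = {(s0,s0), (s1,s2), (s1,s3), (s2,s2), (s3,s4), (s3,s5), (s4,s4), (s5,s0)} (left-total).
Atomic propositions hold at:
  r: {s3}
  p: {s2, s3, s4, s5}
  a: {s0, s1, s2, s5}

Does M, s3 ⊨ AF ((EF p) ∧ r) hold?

Yes

EF p: least fixpoint, start Z0 = {s2, s3, s4, s5}, add states with some successor in Z. Z1 = {s1, s2, s3, s4, s5}; fixed.
Sat(EF p) = {s1, s2, s3, s4, s5}
Sat((EF p) ∧ r) = {s3}
AF ((EF p) ∧ r): least fixpoint, start Z0 = {s3}, add states with every successor in Z. Already a fixed point.
Sat(AF ((EF p) ∧ r)) = {s3}
s3 ∈ Sat(AF ((EF p) ∧ r)) = {s3}, so the formula holds at s3.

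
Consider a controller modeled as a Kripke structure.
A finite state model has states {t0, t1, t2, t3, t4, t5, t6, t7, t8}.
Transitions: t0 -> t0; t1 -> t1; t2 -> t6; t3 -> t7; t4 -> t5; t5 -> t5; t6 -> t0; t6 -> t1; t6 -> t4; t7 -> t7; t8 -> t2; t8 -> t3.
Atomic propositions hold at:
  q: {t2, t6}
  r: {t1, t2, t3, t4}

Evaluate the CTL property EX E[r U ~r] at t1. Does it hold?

Sat(~r) = {t0, t5, t6, t7, t8}
E[r U ~r]: least fixpoint, start Z0 = Sat(~r) = {t0, t5, t6, t7, t8}, add states in Sat(r) with some successor in Z. Z1 = {t0, t2, t3, t4, t5, t6, t7, t8}; fixed.
Sat(E[r U ~r]) = {t0, t2, t3, t4, t5, t6, t7, t8}
Sat(EX E[r U ~r]) = {s : some successor in {t0, t2, t3, t4, t5, t6, t7, t8}} = {t0, t2, t3, t4, t5, t6, t7, t8}
t1 ∉ Sat(EX E[r U ~r]) = {t0, t2, t3, t4, t5, t6, t7, t8}, so the formula does not hold at t1.

No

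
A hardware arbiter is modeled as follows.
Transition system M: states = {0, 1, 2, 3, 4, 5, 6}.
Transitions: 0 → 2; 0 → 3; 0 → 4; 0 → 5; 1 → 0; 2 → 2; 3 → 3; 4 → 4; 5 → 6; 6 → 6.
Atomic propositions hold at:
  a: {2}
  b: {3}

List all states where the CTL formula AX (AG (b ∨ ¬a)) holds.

Sat(¬a) = {0, 1, 3, 4, 5, 6}
Sat(b ∨ ¬a) = {0, 1, 3, 4, 5, 6}
AG (b ∨ ¬a): greatest fixpoint, start Z0 = {0, 1, 3, 4, 5, 6}, keep only states in Sat with every successor in Z. Z1 = {1, 3, 4, 5, 6}; Z2 = {3, 4, 5, 6}; fixed.
Sat(AG (b ∨ ¬a)) = {3, 4, 5, 6}
Sat(AX (AG (b ∨ ¬a))) = {s : every successor in {3, 4, 5, 6}} = {3, 4, 5, 6}

{3, 4, 5, 6}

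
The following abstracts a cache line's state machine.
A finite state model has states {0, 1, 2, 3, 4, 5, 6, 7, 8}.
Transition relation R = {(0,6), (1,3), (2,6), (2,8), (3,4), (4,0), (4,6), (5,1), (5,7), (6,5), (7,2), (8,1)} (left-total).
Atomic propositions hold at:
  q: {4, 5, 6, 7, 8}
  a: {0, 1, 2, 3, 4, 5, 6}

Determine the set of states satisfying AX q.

{0, 2, 3, 6}

Sat(AX q) = {s : every successor in {4, 5, 6, 7, 8}} = {0, 2, 3, 6}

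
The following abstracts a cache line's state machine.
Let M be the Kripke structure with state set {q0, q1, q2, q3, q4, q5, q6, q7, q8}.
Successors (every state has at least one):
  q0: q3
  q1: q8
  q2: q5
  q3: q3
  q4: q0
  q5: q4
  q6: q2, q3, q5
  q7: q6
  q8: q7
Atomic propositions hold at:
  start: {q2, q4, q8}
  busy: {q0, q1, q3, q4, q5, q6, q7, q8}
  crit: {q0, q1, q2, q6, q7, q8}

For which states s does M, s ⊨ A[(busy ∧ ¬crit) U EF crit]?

Sat(¬crit) = {q3, q4, q5}
Sat(busy ∧ ¬crit) = {q3, q4, q5}
EF crit: least fixpoint, start Z0 = {q0, q1, q2, q6, q7, q8}, add states with some successor in Z. Z1 = {q0, q1, q2, q4, q6, q7, q8}; Z2 = {q0, q1, q2, q4, q5, q6, q7, q8}; fixed.
Sat(EF crit) = {q0, q1, q2, q4, q5, q6, q7, q8}
A[(busy ∧ ¬crit) U EF crit]: least fixpoint, start Z0 = Sat(EF crit) = {q0, q1, q2, q4, q5, q6, q7, q8}, add states in Sat(busy ∧ ¬crit) with every successor in Z. Already a fixed point.
Sat(A[(busy ∧ ¬crit) U EF crit]) = {q0, q1, q2, q4, q5, q6, q7, q8}

{q0, q1, q2, q4, q5, q6, q7, q8}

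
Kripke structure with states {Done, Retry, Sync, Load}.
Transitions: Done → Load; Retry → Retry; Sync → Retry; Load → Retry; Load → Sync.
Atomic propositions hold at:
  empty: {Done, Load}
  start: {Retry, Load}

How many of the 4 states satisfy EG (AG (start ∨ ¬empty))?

3

Sat(¬empty) = {Retry, Sync}
Sat(start ∨ ¬empty) = {Retry, Sync, Load}
AG (start ∨ ¬empty): greatest fixpoint, start Z0 = {Retry, Sync, Load}, keep only states in Sat with every successor in Z. Already a fixed point.
Sat(AG (start ∨ ¬empty)) = {Retry, Sync, Load}
EG (AG (start ∨ ¬empty)): greatest fixpoint, start Z0 = {Retry, Sync, Load}, keep only states in Sat with some successor in Z. Already a fixed point.
Sat(EG (AG (start ∨ ¬empty))) = {Retry, Sync, Load}
|Sat(EG (AG (start ∨ ¬empty)))| = |{Retry, Sync, Load}| = 3.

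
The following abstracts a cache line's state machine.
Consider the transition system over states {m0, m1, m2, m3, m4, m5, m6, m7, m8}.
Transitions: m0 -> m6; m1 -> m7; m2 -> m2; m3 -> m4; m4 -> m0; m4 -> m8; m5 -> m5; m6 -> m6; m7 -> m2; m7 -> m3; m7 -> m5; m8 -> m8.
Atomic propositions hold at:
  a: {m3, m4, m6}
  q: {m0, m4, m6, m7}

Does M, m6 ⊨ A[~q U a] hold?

Sat(~q) = {m1, m2, m3, m5, m8}
A[~q U a]: least fixpoint, start Z0 = Sat(a) = {m3, m4, m6}, add states in Sat(~q) with every successor in Z. Already a fixed point.
Sat(A[~q U a]) = {m3, m4, m6}
m6 ∈ Sat(A[~q U a]) = {m3, m4, m6}, so the formula holds at m6.

Yes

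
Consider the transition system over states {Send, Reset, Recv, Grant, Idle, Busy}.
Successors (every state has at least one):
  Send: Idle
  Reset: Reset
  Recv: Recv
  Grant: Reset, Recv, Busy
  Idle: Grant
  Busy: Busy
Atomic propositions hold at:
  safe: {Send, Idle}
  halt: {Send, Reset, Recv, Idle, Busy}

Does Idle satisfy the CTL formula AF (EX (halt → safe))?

Yes

Sat(halt → safe) = {Send, Grant, Idle}
Sat(EX (halt → safe)) = {s : some successor in {Send, Grant, Idle}} = {Send, Idle}
AF (EX (halt → safe)): least fixpoint, start Z0 = {Send, Idle}, add states with every successor in Z. Already a fixed point.
Sat(AF (EX (halt → safe))) = {Send, Idle}
Idle ∈ Sat(AF (EX (halt → safe))) = {Send, Idle}, so the formula holds at Idle.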